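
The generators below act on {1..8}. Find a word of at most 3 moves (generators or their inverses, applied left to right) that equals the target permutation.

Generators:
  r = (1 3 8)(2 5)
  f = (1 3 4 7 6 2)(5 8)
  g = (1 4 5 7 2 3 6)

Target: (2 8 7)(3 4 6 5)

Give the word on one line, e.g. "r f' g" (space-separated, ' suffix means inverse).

  after f': (1 2 6 7 4 3)(5 8)
  after g: (1 3 4 6 2)(5 8 7)
  after r': (2 8 7)(3 4 6 5)

f' g r'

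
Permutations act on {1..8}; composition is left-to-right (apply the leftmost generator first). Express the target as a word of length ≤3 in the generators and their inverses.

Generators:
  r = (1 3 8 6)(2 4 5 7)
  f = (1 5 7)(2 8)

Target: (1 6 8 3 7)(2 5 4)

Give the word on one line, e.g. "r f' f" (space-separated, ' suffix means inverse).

r' f f

  after r': (1 6 8 3)(2 7 5 4)
  after f: (1 6 2)(3 5 4 8)
  after f: (1 6 8 3 7)(2 5 4)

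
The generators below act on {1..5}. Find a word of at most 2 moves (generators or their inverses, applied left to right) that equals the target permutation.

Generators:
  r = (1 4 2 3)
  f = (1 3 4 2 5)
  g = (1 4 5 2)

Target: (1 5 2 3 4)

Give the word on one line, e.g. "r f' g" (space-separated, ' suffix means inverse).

r g

  after r: (1 4 2 3)
  after g: (1 5 2 3 4)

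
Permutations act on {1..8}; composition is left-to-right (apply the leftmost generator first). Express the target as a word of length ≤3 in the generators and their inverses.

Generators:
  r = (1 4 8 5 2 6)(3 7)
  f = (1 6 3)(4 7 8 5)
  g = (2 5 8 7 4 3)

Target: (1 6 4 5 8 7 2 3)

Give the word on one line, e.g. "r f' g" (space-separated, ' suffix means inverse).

f' f' g'

  after f': (1 3 6)(4 5 8 7)
  after f': (1 6 3)(4 8)(5 7)
  after g': (1 6 4 5 8 7 2 3)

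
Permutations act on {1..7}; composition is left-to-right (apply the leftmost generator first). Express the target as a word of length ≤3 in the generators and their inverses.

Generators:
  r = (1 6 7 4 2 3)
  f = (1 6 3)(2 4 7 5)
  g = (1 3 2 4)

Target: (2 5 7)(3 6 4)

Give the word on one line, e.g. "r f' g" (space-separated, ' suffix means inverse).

f' g'

  after f': (1 3 6)(2 5 7 4)
  after g': (2 5 7)(3 6 4)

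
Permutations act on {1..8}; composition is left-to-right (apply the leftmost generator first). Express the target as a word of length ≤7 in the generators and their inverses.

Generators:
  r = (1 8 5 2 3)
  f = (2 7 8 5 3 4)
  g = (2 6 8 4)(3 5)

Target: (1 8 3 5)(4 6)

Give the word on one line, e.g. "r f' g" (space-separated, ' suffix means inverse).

r r r g' g'

  after r: (1 8 5 2 3)
  after r: (1 5 3 8 2)
  after r: (1 2 8 3 5)
  after g': (1 4 8 5)(2 6)
  after g': (1 8 3 5)(4 6)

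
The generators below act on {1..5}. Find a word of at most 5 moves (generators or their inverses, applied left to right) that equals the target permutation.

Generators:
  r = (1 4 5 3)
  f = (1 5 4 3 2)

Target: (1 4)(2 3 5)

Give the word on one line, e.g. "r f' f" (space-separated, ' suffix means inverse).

  after r': (1 3 5 4)
  after r': (1 5)(3 4)
  after f: (1 4 2)
  after r: (1 5 3)(2 4)
  after f: (1 4)(2 3 5)

r' r' f r f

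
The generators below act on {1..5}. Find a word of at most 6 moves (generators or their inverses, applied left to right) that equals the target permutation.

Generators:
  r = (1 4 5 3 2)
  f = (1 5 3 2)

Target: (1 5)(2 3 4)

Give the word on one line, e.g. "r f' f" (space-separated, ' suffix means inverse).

  after f: (1 5 3 2)
  after r': (1 4)
  after f': (1 4 2 3 5)
  after r': (2 5)(3 4)
  after f: (1 5)(2 3 4)

f r' f' r' f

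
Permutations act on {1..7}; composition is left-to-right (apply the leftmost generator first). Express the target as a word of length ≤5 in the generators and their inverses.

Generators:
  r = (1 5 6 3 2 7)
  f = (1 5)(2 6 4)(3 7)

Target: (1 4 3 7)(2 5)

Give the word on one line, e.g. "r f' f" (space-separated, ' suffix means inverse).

  after r: (1 5 6 3 2 7)
  after f': (2 3 4 6 7 5)
  after f': (1 5 4 2 7)(3 6)
  after r: (1 6 2)(4 7 5)
  after f: (1 4 3 7)(2 5)

r f' f' r f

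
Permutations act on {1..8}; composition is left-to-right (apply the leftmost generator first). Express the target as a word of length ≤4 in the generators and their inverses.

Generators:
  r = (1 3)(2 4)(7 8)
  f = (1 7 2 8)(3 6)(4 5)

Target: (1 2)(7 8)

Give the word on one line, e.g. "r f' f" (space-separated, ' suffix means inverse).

f' f'

  after f': (1 8 2 7)(3 6)(4 5)
  after f': (1 2)(7 8)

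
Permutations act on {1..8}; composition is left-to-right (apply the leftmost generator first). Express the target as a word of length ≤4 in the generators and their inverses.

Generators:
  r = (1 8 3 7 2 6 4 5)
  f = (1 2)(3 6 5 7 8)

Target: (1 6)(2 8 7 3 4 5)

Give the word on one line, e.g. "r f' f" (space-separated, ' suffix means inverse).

  after f: (1 2)(3 6 5 7 8)
  after r: (1 6)(2 8 7 3 4 5)

f r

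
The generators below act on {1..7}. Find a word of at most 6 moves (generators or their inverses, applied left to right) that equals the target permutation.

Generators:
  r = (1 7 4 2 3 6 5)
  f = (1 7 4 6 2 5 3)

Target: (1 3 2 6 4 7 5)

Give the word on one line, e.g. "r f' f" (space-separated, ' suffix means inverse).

  after f: (1 7 4 6 2 5 3)
  after r: (1 4 5 6 3 7 2)
  after f': (1 7 6 5 4 2 3)
  after r': (3 5 7)
  after f': (1 3 2 6 4 7 5)

f r f' r' f'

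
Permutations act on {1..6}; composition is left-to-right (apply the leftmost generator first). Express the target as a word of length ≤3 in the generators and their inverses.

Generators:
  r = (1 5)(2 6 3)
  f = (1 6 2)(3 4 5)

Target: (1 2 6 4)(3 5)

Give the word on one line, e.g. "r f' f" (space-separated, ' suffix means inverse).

r f r

  after r: (1 5)(2 6 3)
  after f: (1 3)(4 5 6)
  after r: (1 2 6 4)(3 5)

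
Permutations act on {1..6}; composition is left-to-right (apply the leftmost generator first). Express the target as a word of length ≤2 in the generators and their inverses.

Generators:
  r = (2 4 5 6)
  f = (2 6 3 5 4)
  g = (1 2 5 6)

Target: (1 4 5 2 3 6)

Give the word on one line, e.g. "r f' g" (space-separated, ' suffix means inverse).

  after g: (1 2 5 6)
  after f': (1 4 5 2 3 6)

g f'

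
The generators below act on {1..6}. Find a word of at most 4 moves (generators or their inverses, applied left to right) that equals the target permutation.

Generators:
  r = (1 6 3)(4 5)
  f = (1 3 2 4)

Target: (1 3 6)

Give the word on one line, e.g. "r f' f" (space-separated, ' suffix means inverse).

  after r: (1 6 3)(4 5)
  after r: (1 3 6)

r r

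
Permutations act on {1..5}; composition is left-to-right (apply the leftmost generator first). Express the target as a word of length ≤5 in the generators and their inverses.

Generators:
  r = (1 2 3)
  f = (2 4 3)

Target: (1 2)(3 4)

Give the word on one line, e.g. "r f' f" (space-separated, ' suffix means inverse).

  after f: (2 4 3)
  after f: (2 3 4)
  after r: (1 2)(3 4)

f f r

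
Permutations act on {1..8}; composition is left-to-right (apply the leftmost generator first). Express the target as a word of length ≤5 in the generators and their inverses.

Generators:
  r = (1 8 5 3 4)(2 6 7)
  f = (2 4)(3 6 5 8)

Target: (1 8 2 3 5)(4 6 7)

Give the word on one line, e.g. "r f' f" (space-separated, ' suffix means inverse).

r' r' f f f

  after r': (1 4 3 5 8)(2 7 6)
  after r': (1 3 8 4 5)(2 6 7)
  after f: (1 6 7 4 8 2 5)
  after f: (1 5)(2 8 4 3 6 7)
  after f: (1 8 2 3 5)(4 6 7)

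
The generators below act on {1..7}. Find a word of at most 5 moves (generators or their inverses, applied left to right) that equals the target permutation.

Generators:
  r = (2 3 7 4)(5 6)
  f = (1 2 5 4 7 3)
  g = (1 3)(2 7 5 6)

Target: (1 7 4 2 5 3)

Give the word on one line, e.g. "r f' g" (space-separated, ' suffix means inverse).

  after f: (1 2 5 4 7 3)
  after r': (1 4 3)(2 6 5 7)
  after r': (1 7 4 2 5 3)

f r' r'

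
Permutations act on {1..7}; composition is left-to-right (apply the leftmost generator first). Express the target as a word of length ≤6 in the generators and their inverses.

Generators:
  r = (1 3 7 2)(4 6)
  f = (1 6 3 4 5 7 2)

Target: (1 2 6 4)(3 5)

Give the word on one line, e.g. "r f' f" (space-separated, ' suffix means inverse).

f f r' r'

  after f: (1 6 3 4 5 7 2)
  after f: (1 3 5 2 6 4 7)
  after r': (2 4 3 5 7)
  after r': (1 2 6 4)(3 5)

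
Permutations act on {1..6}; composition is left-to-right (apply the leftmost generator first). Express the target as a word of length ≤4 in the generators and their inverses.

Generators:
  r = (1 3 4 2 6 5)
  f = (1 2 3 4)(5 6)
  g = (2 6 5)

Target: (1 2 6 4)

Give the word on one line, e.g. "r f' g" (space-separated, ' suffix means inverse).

  after g': (2 5 6)
  after g': (2 6 5)
  after r: (1 3 4 2 5 6)
  after f': (1 2 6 4)

g' g' r f'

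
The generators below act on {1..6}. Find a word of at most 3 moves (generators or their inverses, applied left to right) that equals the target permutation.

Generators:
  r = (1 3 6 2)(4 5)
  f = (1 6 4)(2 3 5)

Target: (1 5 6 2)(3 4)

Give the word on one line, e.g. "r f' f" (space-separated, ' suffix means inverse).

  after r': (1 2 6 3)(4 5)
  after f': (1 5 6 2)(3 4)

r' f'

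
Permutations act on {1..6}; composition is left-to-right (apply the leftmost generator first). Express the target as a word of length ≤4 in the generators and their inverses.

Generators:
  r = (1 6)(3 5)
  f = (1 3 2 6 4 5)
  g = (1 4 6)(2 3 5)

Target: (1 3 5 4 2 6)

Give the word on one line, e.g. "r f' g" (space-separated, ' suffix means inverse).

  after g': (1 6 4)(2 5 3)
  after f': (1 2 4 5)
  after g: (1 3 5 4 2 6)

g' f' g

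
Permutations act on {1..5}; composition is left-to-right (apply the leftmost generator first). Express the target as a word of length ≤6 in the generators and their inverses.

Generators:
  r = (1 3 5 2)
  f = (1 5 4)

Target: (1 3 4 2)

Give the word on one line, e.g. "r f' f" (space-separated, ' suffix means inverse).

  after f': (1 4 5)
  after f': (1 5 4)
  after r': (1 3)(2 5 4)
  after f: (1 3 5)(2 4)
  after f: (1 3 4 2)

f' f' r' f f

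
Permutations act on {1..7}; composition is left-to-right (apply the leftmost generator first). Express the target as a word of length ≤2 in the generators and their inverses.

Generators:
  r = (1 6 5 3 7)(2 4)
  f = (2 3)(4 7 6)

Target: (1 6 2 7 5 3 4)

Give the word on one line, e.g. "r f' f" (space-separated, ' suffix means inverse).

f r

  after f: (2 3)(4 7 6)
  after r: (1 6 2 7 5 3 4)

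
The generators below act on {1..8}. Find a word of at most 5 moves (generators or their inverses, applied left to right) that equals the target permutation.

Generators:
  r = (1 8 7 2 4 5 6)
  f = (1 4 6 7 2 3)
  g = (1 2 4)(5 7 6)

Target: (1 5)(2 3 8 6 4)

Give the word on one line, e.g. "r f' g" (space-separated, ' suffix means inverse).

  after f: (1 4 6 7 2 3)
  after g: (2 3)(4 5 7)
  after r': (1 6 5 8)(2 3 7)
  after r': (1 5)(2 3 8 6 4)

f g r' r'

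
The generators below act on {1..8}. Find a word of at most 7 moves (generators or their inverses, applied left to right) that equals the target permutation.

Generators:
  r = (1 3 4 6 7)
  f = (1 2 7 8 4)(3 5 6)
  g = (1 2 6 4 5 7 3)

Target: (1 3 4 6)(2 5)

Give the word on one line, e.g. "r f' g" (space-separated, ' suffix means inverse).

  after f': (1 4 8 7 2)(3 6 5)
  after r': (1 3 4 8 6 5)(2 7)
  after r': (2 6 5 7)(4 8)
  after f': (1 4 7)(2 5)(3 6)
  after r': (1 3 4 6)(2 5)

f' r' r' f' r'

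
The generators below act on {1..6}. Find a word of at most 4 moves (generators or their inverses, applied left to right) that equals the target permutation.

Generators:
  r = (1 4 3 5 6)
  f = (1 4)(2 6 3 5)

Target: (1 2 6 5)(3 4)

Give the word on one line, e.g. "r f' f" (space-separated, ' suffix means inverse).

  after r': (1 6 5 3 4)
  after r': (1 5 4 6 3)
  after f: (1 2 6 5)(3 4)

r' r' f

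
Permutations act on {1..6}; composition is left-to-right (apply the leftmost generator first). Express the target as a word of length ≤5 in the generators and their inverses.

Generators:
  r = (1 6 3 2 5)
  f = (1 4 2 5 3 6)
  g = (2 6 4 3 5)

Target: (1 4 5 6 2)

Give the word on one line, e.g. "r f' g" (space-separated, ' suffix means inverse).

g' r g

  after g': (2 5 3 4 6)
  after r: (1 6 5 2)(3 4)
  after g: (1 4 5 6 2)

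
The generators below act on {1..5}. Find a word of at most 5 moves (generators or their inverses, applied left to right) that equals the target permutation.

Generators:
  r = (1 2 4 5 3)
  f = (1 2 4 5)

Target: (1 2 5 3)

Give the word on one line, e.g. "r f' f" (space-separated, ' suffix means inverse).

r' r' f' r'

  after r': (1 3 5 4 2)
  after r': (1 5 2 3 4)
  after f': (1 4 5)(2 3)
  after r': (1 2 5 3)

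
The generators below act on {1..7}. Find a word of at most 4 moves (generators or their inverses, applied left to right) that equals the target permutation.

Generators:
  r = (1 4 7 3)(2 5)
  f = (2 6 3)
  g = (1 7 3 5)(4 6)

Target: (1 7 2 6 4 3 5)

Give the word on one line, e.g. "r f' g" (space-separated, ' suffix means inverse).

  after g: (1 7 3 5)(4 6)
  after f: (1 7 2 6 4 3 5)

g f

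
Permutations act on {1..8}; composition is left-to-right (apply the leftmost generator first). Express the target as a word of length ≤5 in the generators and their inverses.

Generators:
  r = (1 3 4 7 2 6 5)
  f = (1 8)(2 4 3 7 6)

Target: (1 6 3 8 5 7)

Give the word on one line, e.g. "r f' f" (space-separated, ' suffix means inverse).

r' f r'

  after r': (1 5 6 2 7 4 3)
  after f: (1 5 2 6 4 7 3 8)
  after r': (1 6 3 8 5 7)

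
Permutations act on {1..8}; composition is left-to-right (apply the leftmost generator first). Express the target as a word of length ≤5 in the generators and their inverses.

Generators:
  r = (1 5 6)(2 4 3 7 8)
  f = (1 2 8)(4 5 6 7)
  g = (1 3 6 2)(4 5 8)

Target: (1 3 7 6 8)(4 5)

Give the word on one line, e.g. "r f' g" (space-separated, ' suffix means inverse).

  after g': (1 2 6 3)(4 8 5)
  after r': (1 8)(2 5)(3 6 4 7)
  after f: (2 6 5 8)(3 7)
  after g: (1 3 7 6 8)(4 5)

g' r' f g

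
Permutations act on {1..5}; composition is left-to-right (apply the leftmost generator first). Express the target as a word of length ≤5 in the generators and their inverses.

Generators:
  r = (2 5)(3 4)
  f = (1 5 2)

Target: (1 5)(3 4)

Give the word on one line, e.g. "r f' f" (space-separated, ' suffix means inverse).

  after f: (1 5 2)
  after f: (1 2 5)
  after r': (1 5)(3 4)

f f r'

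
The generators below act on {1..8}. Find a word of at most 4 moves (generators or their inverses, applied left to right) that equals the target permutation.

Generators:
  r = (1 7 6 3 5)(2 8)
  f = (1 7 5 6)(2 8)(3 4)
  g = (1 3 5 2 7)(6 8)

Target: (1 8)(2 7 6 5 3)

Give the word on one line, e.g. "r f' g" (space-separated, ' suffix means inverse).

  after r': (1 5 3 6 7)(2 8)
  after g: (1 2 6)(3 8 7)
  after r': (1 8)(2 7 6 5 3)

r' g r'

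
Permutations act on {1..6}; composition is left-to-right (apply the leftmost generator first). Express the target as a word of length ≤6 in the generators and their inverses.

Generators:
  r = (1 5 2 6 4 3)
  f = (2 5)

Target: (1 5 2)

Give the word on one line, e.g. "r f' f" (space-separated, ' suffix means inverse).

f r f r'

  after f: (2 5)
  after r: (1 5 6 4 3)
  after f: (1 2 5 6 4 3)
  after r': (1 5 2)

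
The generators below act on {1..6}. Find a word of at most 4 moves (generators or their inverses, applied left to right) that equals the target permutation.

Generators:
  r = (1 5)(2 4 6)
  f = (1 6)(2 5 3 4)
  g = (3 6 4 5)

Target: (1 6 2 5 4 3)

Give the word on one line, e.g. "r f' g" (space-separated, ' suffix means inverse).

  after g: (3 6 4 5)
  after f: (1 6 2 5 4 3)

g f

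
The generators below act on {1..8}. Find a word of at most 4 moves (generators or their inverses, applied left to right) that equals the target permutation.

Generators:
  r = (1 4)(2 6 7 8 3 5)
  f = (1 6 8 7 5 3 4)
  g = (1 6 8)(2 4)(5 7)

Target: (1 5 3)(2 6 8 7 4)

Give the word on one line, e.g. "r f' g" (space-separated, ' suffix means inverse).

  after g': (1 8 6)(2 4)(5 7)
  after f: (1 7 3 4 2)
  after f: (1 5 3)(2 6 8 7 4)

g' f f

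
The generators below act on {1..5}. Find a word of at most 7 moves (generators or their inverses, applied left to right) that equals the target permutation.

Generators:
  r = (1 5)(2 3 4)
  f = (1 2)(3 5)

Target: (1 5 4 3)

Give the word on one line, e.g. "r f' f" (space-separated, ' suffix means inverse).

  after r': (1 5)(2 4 3)
  after r': (2 3 4)
  after f: (1 2 5 3 4)
  after r: (1 3 2)(4 5)
  after f': (1 5 4 3)

r' r' f r f'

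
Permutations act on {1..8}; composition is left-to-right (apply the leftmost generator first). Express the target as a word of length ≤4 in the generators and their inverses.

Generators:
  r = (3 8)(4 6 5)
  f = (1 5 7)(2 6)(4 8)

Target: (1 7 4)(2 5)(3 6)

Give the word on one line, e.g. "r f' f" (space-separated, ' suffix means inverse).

r' f' r

  after r': (3 8)(4 5 6)
  after f': (1 7 5 2 6 8 3 4)
  after r: (1 7 4)(2 5)(3 6)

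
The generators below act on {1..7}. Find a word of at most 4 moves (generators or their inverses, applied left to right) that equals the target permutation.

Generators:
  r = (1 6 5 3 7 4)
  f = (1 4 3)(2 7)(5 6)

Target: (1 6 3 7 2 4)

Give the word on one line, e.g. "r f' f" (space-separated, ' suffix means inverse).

f f f r

  after f: (1 4 3)(2 7)(5 6)
  after f: (1 3 4)
  after f: (2 7)(5 6)
  after r: (1 6 3 7 2 4)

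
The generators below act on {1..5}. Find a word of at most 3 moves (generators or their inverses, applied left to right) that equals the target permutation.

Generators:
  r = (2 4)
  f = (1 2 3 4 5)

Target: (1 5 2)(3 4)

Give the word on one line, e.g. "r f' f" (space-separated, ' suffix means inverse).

  after f': (1 5 4 3 2)
  after r': (1 5 2)(3 4)

f' r'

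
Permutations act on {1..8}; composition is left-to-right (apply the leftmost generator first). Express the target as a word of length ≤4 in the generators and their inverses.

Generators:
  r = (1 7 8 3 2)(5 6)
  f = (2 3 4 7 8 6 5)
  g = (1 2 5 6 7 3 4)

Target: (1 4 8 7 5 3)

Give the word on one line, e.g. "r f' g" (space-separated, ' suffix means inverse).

  after g': (1 4 3 7 6 5 2)
  after r': (1 4 8 7 5 3)

g' r'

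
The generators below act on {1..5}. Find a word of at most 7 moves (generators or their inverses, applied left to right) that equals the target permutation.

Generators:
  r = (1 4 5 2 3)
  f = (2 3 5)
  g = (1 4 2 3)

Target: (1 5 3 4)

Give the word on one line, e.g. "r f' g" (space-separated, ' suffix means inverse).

  after g': (1 3 2 4)
  after f': (1 2 4)(3 5)
  after g: (1 3 5)
  after f: (1 5)(2 3)
  after g': (1 5 3 4)

g' f' g f g'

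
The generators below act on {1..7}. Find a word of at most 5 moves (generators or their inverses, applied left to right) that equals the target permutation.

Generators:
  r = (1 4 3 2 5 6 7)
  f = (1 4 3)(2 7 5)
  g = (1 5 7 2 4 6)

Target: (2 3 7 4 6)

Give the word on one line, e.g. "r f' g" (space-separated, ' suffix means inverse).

f f r' r'

  after f: (1 4 3)(2 7 5)
  after f: (1 3 4)(2 5 7)
  after r': (1 4 7 3)(5 6)
  after r': (2 3 7 4 6)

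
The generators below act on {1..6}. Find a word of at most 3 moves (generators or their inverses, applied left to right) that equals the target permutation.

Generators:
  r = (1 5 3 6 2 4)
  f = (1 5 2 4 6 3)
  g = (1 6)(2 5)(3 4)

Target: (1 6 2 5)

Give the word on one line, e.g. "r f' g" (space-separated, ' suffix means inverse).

f g r'

  after f: (1 5 2 4 6 3)
  after g: (1 2 3 6 4)
  after r': (1 6 2 5)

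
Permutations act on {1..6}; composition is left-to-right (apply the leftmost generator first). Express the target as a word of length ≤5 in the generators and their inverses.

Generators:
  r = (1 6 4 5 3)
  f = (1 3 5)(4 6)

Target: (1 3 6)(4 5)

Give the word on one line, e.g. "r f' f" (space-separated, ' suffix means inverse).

f r f r' f'

  after f: (1 3 5)(4 6)
  after r: (5 6)
  after f: (1 3 5 4 6)
  after r': (1 5 6 3 4)
  after f': (1 3 6)(4 5)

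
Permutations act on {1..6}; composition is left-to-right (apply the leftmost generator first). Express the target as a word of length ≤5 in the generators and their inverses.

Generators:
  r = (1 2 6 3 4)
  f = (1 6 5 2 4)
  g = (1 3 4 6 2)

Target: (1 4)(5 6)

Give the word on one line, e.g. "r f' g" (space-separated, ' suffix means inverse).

f' r g' f

  after f': (1 4 2 5 6)
  after r: (2 5 3 4 6)
  after g': (1 2 5)
  after f: (1 4)(5 6)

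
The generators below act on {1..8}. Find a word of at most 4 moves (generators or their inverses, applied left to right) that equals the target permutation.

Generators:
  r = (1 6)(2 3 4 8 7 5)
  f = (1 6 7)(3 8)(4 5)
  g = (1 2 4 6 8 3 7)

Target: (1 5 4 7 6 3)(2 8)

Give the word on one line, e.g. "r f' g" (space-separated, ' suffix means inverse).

  after g': (1 7 3 8 6 4 2)
  after r: (1 5 2 6 8)(3 7 4)
  after g: (1 5 4 7 6 3)(2 8)

g' r g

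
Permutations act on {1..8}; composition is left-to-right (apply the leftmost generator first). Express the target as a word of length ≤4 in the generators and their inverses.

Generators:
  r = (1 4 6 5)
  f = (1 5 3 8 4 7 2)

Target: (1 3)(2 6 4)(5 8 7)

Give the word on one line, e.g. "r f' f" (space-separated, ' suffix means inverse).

  after f: (1 5 3 8 4 7 2)
  after f: (1 3 4 2 5 8 7)
  after r': (1 3)(2 6 4)(5 8 7)

f f r'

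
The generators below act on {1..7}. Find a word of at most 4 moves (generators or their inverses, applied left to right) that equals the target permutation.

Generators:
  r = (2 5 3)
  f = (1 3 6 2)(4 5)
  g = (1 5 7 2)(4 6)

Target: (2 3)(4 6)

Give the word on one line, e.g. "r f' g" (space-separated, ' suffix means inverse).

f r' r' f

  after f: (1 3 6 2)(4 5)
  after r': (1 5 4 2)(3 6)
  after r': (1 2)(3 6 5 4)
  after f: (2 3)(4 6)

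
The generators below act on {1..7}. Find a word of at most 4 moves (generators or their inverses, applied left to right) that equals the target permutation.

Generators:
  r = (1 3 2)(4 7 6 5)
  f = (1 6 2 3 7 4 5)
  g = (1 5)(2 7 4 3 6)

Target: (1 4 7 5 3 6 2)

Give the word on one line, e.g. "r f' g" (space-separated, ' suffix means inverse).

  after g': (1 5)(2 6 3 4 7)
  after f': (1 4 3 7 6 2)
  after f': (1 7)(2 5 4)
  after g: (1 4 7 5 3 6 2)

g' f' f' g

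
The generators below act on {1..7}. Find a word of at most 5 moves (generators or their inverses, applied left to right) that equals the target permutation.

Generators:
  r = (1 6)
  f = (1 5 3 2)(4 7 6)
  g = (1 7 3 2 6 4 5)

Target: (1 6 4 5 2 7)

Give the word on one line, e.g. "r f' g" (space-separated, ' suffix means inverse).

  after f': (1 2 3 5)(4 6 7)
  after f': (1 3)(2 5)(4 7 6)
  after g': (1 7 2 4)(3 5)
  after f: (1 6 4 5 2 7)

f' f' g' f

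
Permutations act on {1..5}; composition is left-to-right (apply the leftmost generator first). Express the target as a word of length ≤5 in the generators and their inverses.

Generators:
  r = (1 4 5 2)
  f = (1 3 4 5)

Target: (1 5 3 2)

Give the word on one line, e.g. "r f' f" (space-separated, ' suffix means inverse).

f' r' f' f' f'

  after f': (1 5 4 3)
  after r': (1 4 3 2 5)
  after f': (1 3 2 4)
  after f': (2 3)(4 5)
  after f': (1 5 3 2)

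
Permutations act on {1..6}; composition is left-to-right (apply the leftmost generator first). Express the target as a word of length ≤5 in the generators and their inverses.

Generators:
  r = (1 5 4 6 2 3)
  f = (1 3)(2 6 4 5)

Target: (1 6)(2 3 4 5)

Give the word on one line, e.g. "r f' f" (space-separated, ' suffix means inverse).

  after r: (1 5 4 6 2 3)
  after r: (1 4 2)(3 5 6)
  after f': (1 6)(2 3 4 5)

r r f'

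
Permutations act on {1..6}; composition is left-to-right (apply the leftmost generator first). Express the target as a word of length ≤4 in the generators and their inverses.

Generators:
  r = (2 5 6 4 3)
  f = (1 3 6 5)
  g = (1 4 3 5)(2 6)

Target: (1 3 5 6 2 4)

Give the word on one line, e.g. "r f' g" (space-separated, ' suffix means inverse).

f g' r

  after f: (1 3 6 5)
  after g': (1 4)(2 6 3)
  after r: (1 3 5 6 2 4)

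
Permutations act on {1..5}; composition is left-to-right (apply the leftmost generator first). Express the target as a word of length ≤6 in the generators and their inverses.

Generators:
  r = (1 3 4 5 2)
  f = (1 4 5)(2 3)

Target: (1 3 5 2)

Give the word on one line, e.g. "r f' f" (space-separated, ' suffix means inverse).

  after r: (1 3 4 5 2)
  after r: (1 4 2 3 5)
  after f': (3 4)
  after r: (1 3 5 2)

r r f' r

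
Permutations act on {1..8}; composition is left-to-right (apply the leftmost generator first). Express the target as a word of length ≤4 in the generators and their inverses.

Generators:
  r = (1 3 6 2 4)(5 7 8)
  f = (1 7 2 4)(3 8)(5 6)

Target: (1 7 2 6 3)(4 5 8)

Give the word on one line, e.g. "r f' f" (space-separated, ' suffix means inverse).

  after f': (1 4 2 7)(3 8)(5 6)
  after r': (1 2 5 3 7 4 6 8)
  after f': (1 7 2 6 3)(4 5 8)

f' r' f'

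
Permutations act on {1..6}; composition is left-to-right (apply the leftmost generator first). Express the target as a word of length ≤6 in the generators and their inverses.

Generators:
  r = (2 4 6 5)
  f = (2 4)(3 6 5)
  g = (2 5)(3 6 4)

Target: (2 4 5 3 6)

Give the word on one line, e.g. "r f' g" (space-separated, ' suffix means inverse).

r g f r'

  after r: (2 4 6 5)
  after g: (2 3 6)
  after f: (2 6 4)(3 5)
  after r': (2 4 5 3 6)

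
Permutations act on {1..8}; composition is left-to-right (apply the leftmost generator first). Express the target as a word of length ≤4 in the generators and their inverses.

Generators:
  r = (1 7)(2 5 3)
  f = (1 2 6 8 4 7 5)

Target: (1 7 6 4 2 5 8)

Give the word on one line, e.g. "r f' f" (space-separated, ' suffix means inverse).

r' f f r'

  after r': (1 7)(2 3 5)
  after f: (1 5 6 8 4 7 2 3)
  after f: (2 3)(4 5 8 7 6)
  after r': (1 7 6 4 2 5 8)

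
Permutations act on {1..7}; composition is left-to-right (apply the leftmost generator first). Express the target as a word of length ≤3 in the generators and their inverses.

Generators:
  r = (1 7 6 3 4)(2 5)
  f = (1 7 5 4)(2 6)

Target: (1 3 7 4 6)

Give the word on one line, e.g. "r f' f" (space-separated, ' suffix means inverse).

r' r'

  after r': (1 4 3 6 7)(2 5)
  after r': (1 3 7 4 6)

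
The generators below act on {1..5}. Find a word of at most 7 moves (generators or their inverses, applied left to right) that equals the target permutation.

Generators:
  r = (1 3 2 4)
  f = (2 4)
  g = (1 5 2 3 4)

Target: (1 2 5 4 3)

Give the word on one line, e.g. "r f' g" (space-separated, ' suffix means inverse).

  after g': (1 4 3 2 5)
  after r: (2 5 3 4)
  after f': (2 5 3)
  after r: (1 3 4)(2 5)
  after r: (1 2 5 4 3)

g' r f' r r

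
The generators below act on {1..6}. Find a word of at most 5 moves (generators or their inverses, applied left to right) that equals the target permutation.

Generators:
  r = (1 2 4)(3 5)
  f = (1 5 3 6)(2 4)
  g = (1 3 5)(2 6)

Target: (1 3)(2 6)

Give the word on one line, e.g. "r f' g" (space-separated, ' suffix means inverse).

  after r: (1 2 4)(3 5)
  after r: (1 4 2)
  after r: (3 5)
  after g: (1 3)(2 6)

r r r g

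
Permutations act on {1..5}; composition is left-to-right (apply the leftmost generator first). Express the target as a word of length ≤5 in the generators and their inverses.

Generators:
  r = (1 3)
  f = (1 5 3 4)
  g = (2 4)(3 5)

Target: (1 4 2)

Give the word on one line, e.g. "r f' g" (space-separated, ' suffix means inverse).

  after g': (2 4)(3 5)
  after r: (1 3 5)(2 4)
  after f: (1 4 2)

g' r f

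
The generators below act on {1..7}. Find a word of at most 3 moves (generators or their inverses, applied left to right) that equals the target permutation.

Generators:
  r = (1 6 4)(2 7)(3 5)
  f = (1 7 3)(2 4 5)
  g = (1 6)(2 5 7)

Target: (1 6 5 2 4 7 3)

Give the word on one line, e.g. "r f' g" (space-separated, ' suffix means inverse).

r' r' f

  after r': (1 4 6)(2 7)(3 5)
  after r': (1 6 4)
  after f: (1 6 5 2 4 7 3)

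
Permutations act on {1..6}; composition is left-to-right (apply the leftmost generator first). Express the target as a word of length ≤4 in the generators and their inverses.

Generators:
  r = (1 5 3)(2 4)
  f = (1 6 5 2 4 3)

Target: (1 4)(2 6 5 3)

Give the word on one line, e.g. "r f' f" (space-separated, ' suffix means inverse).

f' f' r r

  after f': (1 3 4 2 5 6)
  after f': (1 4 5)(2 6 3)
  after r: (1 2 6)(3 4)
  after r: (1 4)(2 6 5 3)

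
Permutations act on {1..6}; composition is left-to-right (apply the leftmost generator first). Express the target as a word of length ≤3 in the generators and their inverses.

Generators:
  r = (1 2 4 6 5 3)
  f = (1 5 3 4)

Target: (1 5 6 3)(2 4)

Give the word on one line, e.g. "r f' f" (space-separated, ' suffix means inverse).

  after r': (1 3 5 6 4 2)
  after f': (1 5 6 3)(2 4)

r' f'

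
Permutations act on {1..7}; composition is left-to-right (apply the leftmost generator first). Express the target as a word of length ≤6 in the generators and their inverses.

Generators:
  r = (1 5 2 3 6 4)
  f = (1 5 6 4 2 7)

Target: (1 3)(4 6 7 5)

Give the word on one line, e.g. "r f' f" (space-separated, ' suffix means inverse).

  after f': (1 7 2 4 6 5)
  after r': (1 7 5 4 3 2 6)
  after f': (1 2 5 6 7)(3 4)
  after r: (1 3)(4 6 7 5)

f' r' f' r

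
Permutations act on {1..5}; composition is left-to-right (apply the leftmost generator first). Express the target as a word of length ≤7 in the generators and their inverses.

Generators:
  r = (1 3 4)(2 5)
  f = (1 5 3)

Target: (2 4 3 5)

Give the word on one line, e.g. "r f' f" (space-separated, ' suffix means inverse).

r' f' f' r' r'

  after r': (1 4 3)(2 5)
  after f': (1 4 5 2)
  after f': (1 4)(2 3 5)
  after r': (1 3 2)
  after r': (2 4 3 5)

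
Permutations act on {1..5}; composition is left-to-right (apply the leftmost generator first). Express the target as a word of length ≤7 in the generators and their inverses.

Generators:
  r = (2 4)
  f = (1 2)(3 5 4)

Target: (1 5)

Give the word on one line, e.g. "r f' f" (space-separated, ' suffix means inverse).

  after r: (2 4)
  after f: (1 2 3 5 4)
  after r': (1 4)(2 3 5)
  after f': (1 5)(2 4)
  after r: (1 5)

r f r' f' r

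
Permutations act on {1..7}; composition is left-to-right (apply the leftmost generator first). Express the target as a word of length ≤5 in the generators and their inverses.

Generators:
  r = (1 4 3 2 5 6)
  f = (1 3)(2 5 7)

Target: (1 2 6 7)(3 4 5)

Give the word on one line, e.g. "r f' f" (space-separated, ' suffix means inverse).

  after f': (1 3)(2 7 5)
  after r': (1 4)(2 7)(3 6 5)
  after f: (1 4 3 6 7 5)
  after r: (1 3)(2 5 4)(6 7)
  after r: (1 2 6 7)(3 4 5)

f' r' f r r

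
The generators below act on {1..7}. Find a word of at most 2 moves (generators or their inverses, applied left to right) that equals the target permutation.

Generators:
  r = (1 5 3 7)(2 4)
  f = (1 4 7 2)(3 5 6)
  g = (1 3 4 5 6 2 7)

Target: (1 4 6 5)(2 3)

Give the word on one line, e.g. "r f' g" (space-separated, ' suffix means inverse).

r g'

  after r: (1 5 3 7)(2 4)
  after g': (1 4 6 5)(2 3)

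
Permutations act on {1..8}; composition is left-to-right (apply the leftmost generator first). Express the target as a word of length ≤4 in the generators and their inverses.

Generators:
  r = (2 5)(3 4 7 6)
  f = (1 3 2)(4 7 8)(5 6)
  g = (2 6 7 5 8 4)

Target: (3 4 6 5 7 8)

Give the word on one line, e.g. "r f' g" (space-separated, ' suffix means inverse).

  after g: (2 6 7 5 8 4)
  after r': (2 7)(3 6 4 5 8)
  after g': (2 6 8 3)(4 7)
  after g': (3 4 6 5 7 8)

g r' g' g'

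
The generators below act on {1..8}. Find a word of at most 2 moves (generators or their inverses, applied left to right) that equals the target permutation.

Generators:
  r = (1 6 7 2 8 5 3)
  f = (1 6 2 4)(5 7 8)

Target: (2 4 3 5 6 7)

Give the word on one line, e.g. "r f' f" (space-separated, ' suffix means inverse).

  after f: (1 6 2 4)(5 7 8)
  after r': (2 4 3 5 6 7)

f r'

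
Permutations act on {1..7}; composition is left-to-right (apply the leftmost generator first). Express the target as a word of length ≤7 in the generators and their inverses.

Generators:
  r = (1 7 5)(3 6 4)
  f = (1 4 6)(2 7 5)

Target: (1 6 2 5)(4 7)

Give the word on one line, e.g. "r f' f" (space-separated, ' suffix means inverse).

  after f': (1 6 4)(2 5 7)
  after f': (1 4 6)(2 7 5)
  after r: (1 3 6 7)(2 5)
  after f': (1 3 4)(2 7 6)
  after r: (1 6 2 5)(4 7)

f' f' r f' r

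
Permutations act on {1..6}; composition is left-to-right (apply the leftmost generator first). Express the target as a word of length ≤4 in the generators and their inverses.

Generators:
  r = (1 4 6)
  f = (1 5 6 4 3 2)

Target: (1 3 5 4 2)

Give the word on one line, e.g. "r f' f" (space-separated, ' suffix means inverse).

f' r f' r'

  after f': (1 2 3 4 6 5)
  after r: (1 2 3 6 5 4)
  after f': (1 3 5 6)(2 4)
  after r': (1 3 5 4 2)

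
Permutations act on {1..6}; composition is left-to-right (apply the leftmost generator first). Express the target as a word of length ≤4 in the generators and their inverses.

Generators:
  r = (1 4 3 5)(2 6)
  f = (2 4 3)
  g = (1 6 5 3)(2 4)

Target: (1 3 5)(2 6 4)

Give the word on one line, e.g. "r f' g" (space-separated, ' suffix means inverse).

g f' r' f'

  after g: (1 6 5 3)(2 4)
  after f': (1 6 5 4 3)
  after r': (1 2 6 3 5)
  after f': (1 3 5)(2 6 4)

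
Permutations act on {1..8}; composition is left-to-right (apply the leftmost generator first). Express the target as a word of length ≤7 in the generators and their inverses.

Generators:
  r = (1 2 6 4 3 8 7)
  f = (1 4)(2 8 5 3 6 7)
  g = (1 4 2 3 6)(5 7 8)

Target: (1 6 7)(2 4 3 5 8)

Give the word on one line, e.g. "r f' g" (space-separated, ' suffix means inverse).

  after r': (1 7 8 3 4 6 2)
  after g': (1 5 8 2 6 4 3)
  after r: (1 5 7)(2 4 8 6 3)
  after f: (1 3 8 7 4 5 2)
  after f: (1 6 7)(2 4 3 5 8)

r' g' r f f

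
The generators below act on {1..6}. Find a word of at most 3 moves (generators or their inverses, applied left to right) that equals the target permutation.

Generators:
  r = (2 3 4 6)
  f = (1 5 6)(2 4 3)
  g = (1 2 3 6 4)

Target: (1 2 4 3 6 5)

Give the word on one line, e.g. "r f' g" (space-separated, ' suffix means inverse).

r' g' f'

  after r': (2 6 4 3)
  after g': (1 4 2 3)
  after f': (1 2 4 3 6 5)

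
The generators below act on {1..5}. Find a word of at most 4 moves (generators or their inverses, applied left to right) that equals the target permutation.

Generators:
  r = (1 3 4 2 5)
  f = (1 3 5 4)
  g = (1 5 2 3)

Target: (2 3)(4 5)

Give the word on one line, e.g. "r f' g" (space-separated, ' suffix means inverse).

g' f f f

  after g': (1 3 2 5)
  after f: (1 5 3 2 4)
  after f: (1 4 3 2)
  after f: (2 3)(4 5)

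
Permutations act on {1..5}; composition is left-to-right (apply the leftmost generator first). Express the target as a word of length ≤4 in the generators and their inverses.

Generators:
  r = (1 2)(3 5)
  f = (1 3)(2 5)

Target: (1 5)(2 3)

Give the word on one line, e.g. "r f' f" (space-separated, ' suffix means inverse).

f r'

  after f: (1 3)(2 5)
  after r': (1 5)(2 3)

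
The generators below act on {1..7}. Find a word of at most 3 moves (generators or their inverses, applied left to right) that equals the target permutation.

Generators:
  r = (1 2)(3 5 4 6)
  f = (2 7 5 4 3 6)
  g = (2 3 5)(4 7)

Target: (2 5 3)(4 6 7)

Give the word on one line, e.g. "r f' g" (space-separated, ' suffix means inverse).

  after f: (2 7 5 4 3 6)
  after f: (2 5 3)(4 6 7)

f f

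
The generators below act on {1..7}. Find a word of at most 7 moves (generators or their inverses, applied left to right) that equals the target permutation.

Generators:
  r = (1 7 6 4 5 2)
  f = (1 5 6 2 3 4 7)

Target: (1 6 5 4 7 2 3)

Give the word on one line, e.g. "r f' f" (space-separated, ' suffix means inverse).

  after f': (1 7 4 3 2 6 5)
  after r': (2 7 6 4 3 5)
  after f': (1 7 5 6 3)(2 4)
  after f': (1 4 6 2 3 7)
  after r': (1 6 5 4 7 2 3)

f' r' f' f' r'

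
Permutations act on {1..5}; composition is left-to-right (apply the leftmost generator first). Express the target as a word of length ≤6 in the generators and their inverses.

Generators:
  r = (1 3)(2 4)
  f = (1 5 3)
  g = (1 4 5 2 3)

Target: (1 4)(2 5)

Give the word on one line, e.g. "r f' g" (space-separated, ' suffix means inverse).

  after g': (1 3 2 5 4)
  after g': (1 2 4 3 5)
  after g': (1 5 3 4 2)
  after g': (1 4 5 2 3)
  after f': (1 4)(2 5)

g' g' g' g' f'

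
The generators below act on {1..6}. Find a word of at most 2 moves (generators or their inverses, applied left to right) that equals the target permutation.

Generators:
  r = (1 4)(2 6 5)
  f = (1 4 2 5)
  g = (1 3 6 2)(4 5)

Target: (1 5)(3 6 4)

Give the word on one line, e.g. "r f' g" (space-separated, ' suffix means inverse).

  after r: (1 4)(2 6 5)
  after g: (1 5)(3 6 4)

r g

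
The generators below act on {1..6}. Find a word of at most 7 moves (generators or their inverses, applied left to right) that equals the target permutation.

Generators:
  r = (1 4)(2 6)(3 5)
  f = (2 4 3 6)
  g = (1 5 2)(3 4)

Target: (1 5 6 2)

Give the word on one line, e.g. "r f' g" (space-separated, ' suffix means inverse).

  after g: (1 5 2)(3 4)
  after r: (1 3)(2 4 5 6)
  after f: (1 6 4 5 2 3)
  after r': (1 2 5 6)(3 4)
  after g': (1 5 6 2)

g r f r' g'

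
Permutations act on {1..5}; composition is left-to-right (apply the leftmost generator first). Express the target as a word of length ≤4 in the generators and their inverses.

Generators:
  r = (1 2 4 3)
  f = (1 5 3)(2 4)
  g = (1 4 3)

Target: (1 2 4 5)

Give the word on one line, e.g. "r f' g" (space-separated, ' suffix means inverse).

g f'

  after g: (1 4 3)
  after f': (1 2 4 5)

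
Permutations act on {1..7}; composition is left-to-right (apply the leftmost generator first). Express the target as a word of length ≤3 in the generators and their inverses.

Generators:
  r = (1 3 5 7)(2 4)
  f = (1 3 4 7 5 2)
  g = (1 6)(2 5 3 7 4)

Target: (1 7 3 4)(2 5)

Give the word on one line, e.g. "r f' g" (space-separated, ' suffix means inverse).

g' g' r'

  after g': (1 6)(2 4 7 3 5)
  after g': (2 7 5 4 3)
  after r': (1 7 3 4)(2 5)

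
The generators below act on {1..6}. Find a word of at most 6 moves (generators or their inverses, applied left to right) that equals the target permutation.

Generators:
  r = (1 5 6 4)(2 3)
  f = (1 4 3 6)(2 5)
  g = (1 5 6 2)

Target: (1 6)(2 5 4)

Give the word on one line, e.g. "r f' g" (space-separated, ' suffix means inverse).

f' r' f' g'

  after f': (1 6 3 4)(2 5)
  after r': (1 5 3 6 2)
  after f': (1 2 6 5 4)
  after g': (1 6)(2 5 4)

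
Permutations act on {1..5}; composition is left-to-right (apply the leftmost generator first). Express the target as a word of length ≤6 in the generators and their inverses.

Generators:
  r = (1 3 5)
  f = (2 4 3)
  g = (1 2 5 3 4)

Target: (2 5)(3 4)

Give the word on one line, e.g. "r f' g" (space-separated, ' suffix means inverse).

  after g: (1 2 5 3 4)
  after g: (1 5 4 2 3)
  after r': (1 3 5 4 2)
  after g: (1 4 5)
  after g: (2 5)(3 4)

g g r' g g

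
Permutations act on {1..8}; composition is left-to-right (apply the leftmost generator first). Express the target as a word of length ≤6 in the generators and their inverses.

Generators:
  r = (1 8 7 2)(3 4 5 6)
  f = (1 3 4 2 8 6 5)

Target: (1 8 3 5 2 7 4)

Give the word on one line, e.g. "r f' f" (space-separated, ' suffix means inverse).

r' r' f' r'

  after r': (1 2 7 8)(3 6 5 4)
  after r': (1 7)(2 8)(3 5)(4 6)
  after f': (1 7 5)(3 6)(4 8)
  after r': (1 8 3 5 2 7 4)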